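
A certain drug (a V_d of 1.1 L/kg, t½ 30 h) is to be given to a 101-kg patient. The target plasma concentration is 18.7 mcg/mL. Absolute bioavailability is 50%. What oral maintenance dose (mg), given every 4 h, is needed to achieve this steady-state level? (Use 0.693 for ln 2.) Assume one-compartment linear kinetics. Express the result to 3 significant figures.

384 mg

Vd = 1.1 L/kg × 101 kg = 111.1 L
CL = ln 2 · Vd / t½ = 0.693 × 111.1 / 30 = 2.566 L/h
D = CL × Css × τ / F = 2.566 × 18.7 × 4 / 0.5 = 383.9 mg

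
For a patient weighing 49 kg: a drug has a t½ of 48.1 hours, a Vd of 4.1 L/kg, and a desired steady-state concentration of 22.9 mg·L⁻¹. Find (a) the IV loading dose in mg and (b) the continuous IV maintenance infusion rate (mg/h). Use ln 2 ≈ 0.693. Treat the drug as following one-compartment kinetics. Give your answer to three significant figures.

(a) 4600 mg; (b) 66.3 mg/h

Vd = 4.1 L/kg × 49 kg = 200.9 L
LD = Vd × C = 200.9 × 22.9 = 4601 mg
CL = 0.693 × Vd / t½ = 0.693 × 200.9 / 48.1 = 2.894 L/h
Infusion rate = CL × Css = 2.894 × 22.9 = 66.27 mg/h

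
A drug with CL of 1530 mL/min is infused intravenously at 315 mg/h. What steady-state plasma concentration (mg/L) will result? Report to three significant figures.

3.43 mg/L

CL = 1530 mL/min × 60/1000 = 91.80 L/h
Css = rate / CL = 315 / 91.80 = 3.431 mg/L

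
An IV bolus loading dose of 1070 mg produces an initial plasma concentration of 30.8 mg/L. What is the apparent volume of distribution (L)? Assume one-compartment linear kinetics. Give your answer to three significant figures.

34.7 L

Immediately after an IV bolus, C₀ = Dose / Vd, so Vd = Dose / C₀.
Vd = 1070 / 30.8 = 34.74 L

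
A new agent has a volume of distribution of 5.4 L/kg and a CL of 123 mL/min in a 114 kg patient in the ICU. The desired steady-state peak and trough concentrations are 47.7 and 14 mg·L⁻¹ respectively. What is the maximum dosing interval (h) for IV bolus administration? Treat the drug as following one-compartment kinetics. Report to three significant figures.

102 h

Vd(total) = 114 kg × 5.4 L/kg = 615.6 L
CL = 123 mL/min = 123 × 0.06 = 7.380 L/h
k = CL / Vd = 7.380 / 615.6 = 0.01199 h⁻¹
Between IV bolus doses, concentration decays as C = C₀·e^(−kτ), so C_peak/C_trough = e^(kτ).
τ_max = ln(C_peak/C_trough) / k = ln(47.7/14) / 0.01199 = 1.226 / 0.01199 = 102.3 h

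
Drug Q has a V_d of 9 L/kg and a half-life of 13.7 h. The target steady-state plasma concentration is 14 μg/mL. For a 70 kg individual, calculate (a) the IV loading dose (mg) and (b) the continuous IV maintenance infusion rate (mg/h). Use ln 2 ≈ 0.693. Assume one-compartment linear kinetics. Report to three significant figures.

Vd = 9 L/kg × 70 kg = 630.0 L
LD = Vd × C = 630.0 × 14 = 8820 mg
CL = 0.693 × Vd / t½ = 0.693 × 630.0 / 13.7 = 31.87 L/h
Infusion rate = CL × Css = 31.87 × 14 = 446.2 mg/h

(a) 8820 mg; (b) 446 mg/h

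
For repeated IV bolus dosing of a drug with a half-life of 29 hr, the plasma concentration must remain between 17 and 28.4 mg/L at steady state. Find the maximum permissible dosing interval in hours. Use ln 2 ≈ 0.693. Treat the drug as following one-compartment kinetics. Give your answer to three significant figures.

k = 0.693 / t½ = 0.693 / 29 = 0.02390 h⁻¹
Between IV bolus doses, concentration decays as C = C₀·e^(−kτ), so C_peak/C_trough = e^(kτ).
τ_max = ln(C_peak/C_trough) / k = ln(28.4/17) / 0.02390 = 0.5132 / 0.02390 = 21.47 h

21.5 h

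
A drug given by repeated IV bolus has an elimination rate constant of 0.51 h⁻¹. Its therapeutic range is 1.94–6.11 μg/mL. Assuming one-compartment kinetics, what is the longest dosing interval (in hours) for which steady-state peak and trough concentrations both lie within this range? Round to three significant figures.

Between IV bolus doses, concentration decays as C = C₀·e^(−kτ), so C_peak/C_trough = e^(kτ).
τ_max = ln(C_peak/C_trough) / k = ln(6.11/1.94) / 0.5100 = 1.147 / 0.5100 = 2.249 h

2.25 h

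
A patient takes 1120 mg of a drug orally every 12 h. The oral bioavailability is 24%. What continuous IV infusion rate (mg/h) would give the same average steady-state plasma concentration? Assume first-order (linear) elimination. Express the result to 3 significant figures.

Equivalent systemic input: infusion rate = F·D/τ.
Rate = 0.24 × 1120 / 12 = 22.40 mg/h

22.4 mg/h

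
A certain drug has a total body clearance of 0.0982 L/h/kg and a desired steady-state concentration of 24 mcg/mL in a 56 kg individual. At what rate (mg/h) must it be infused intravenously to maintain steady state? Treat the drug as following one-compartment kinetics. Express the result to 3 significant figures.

CL = 0.0982 L/h/kg × 56 kg = 5.499 L/h
R₀ = 5.499 × 24 = 132.0 mg/h

132 mg/h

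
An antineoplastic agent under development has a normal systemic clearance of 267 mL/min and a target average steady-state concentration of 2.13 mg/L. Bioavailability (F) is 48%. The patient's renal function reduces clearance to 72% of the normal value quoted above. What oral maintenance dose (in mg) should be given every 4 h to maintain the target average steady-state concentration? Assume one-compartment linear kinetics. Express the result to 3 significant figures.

205 mg

CL = 267 mL/min = 267 × 0.06 = 16.02 L/h
Patient clearance = 0.72 × 16.02 = 11.53 L/h
D = CL × Css × τ / F = 11.53 × 2.13 × 4 / 0.48 = 204.7 mg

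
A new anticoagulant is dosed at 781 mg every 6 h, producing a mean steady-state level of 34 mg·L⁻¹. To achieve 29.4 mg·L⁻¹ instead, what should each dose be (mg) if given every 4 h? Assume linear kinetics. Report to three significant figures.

450 mg

With linear kinetics, Css is proportional to dose rate (D/τ) at fixed clearance.
D₂ = D₁ × (Css,target / Css,current) × (τ₂/τ₁) = 781 × (29.4/34) × (4/6) = 450.2 mg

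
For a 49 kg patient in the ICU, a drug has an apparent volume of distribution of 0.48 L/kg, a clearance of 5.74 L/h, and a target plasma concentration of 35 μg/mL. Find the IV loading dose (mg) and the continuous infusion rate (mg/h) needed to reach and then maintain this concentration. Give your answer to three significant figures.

Total Vd = 0.48 × 49 = 23.52 L
LD = Vd · C_target = 23.52 × 35 = 823.2 mg
Maintenance infusion rate = CL × Css = 5.740 × 35 = 200.9 mg/h

(a) 823 mg; (b) 201 mg/h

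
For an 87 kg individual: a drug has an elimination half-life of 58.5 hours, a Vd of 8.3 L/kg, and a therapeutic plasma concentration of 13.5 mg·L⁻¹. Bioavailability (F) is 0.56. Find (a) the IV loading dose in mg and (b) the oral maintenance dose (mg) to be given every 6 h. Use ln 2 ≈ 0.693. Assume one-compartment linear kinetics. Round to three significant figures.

Vd(total) = 87 kg × 8.3 L/kg = 722.1 L
LD = Vd × C = 722.1 × 13.5 = 9748 mg
CL = 0.693 × Vd / t½ = 0.693 × 722.1 / 58.5 = 8.554 L/h
D = CL × Css × τ / F = 8.554 × 13.5 × 6 / 0.56 = 1237 mg

(a) 9750 mg; (b) 1240 mg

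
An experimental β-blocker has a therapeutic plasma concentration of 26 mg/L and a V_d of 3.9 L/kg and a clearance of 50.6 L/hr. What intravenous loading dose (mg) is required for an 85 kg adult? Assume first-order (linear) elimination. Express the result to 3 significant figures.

8620 mg

Vd = 3.9 L/kg × 85 kg = 331.5 L
LD is governed by Vd — clearance does not enter the loading-dose calculation.
LD = Vd × C = 331.5 × 26.00 = 8619 mg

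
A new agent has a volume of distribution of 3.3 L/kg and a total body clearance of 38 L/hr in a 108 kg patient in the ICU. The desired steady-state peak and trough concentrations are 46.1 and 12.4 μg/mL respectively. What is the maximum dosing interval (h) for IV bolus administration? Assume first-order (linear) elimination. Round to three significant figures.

Vd = 3.3 L/kg × 108 kg = 356.4 L
k = CL / Vd = 38.00 / 356.4 = 0.1066 h⁻¹
Between IV bolus doses, concentration decays as C = C₀·e^(−kτ), so C_peak/C_trough = e^(kτ).
τ_max = ln(C_peak/C_trough) / k = ln(46.1/12.4) / 0.1066 = 1.313 / 0.1066 = 12.32 h

12.3 h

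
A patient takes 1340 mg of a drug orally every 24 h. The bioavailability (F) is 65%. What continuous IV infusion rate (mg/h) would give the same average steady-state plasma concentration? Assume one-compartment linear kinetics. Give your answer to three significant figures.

Equivalent systemic input: infusion rate = F·D/τ.
Rate = 0.65 × 1340 / 24 = 36.29 mg/h

36.3 mg/h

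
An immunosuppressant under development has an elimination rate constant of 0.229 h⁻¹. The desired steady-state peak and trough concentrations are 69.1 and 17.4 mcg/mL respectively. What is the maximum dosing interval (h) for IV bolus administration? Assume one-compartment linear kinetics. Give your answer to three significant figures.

6.02 h

Between IV bolus doses, concentration decays as C = C₀·e^(−kτ), so C_peak/C_trough = e^(kτ).
τ_max = ln(C_peak/C_trough) / k = ln(69.1/17.4) / 0.2290 = 1.379 / 0.2290 = 6.022 h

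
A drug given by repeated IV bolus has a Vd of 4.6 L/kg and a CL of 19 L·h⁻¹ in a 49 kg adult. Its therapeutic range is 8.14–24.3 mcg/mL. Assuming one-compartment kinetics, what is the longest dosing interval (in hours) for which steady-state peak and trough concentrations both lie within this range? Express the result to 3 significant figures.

Vd = 4.6 L/kg × 49 kg = 225.4 L
k = CL / Vd = 19.00 / 225.4 = 0.08429 h⁻¹
Between IV bolus doses, concentration decays as C = C₀·e^(−kτ), so C_peak/C_trough = e^(kτ).
τ_max = ln(C_peak/C_trough) / k = ln(24.3/8.14) / 0.08429 = 1.094 / 0.08429 = 12.98 h

13.0 h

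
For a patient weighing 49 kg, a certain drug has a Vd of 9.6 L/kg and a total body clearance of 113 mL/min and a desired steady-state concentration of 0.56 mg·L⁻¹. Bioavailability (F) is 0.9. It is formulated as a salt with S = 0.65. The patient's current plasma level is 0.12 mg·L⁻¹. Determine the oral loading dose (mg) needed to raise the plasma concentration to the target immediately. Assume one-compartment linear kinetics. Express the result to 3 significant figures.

Vd = 9.6 L/kg × 49 kg = 470.4 L
Concentration deficit ΔC = 0.56 − 0.12 = 0.4400 mg/L
LD = Vd × ΔC / F / S = 470.4 × 0.4400 / 0.9 / 0.65 = 353.8 mg

354 mg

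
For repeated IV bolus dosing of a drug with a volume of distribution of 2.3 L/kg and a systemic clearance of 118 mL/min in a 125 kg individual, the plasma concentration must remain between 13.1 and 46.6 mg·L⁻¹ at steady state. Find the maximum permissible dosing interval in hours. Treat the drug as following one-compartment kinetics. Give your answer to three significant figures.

51.5 h

Vd(total) = 125 kg × 2.3 L/kg = 287.5 L
Convert clearance: 118 mL/min × 60 min/h ÷ 1000 mL/L = 7.080 L/h
k = CL / Vd = 7.080 / 287.5 = 0.02463 h⁻¹
Between IV bolus doses, concentration decays as C = C₀·e^(−kτ), so C_peak/C_trough = e^(kτ).
τ_max = ln(C_peak/C_trough) / k = ln(46.6/13.1) / 0.02463 = 1.269 / 0.02463 = 51.52 h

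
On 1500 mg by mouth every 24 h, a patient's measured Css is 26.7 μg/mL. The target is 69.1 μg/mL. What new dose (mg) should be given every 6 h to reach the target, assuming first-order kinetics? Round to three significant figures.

For first-order elimination, Css ∝ F·D/(CL·τ); F and CL are unchanged, so Css ∝ D/τ.
D₂ = D₁ × (Css,target / Css,current) × (τ₂/τ₁) = 1500 × (69.1/26.7) × (6/24) = 970.5 mg

971 mg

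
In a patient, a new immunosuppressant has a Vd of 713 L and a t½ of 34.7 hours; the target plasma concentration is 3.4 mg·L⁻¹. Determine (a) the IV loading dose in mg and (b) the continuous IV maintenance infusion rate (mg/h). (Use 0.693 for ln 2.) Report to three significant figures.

LD = Vd × C = 713.0 × 3.4 = 2424 mg
CL = 0.693 × Vd / t½ = 0.693 × 713.0 / 34.7 = 14.24 L/h
Infusion rate = CL × Css = 14.24 × 3.4 = 48.42 mg/h

(a) 2420 mg; (b) 48.4 mg/h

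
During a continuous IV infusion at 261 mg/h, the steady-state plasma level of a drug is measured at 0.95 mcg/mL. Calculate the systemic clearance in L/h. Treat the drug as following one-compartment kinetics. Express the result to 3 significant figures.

At steady state, infusion rate = CL × Css, so CL = rate / Css.
CL = 261 / 0.95 = 274.7 L/h

275 L/h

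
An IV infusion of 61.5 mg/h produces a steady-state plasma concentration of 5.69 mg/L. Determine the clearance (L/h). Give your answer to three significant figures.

At steady state, infusion rate = CL × Css, so CL = rate / Css.
CL = 61.5 / 5.69 = 10.81 L/h

10.8 L/h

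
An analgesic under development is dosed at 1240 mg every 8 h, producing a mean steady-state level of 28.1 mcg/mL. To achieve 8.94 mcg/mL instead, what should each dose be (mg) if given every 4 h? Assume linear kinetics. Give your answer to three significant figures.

197 mg

For first-order elimination, Css ∝ F·D/(CL·τ); F and CL are unchanged, so Css ∝ D/τ.
D₂ = D₁ × (Css,target / Css,current) × (τ₂/τ₁) = 1240 × (8.94/28.1) × (4/8) = 197.3 mg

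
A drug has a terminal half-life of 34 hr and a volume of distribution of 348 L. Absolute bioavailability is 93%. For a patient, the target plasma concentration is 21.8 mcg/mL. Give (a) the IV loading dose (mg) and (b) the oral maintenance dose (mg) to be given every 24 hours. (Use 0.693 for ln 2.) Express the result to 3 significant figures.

(a) 7590 mg; (b) 3990 mg

LD = Vd × C = 348.0 × 21.8 = 7586 mg
CL = 0.693 × Vd / t½ = 0.693 × 348.0 / 34 = 7.093 L/h
D = CL × Css × τ / F = 7.093 × 21.8 × 24 / 0.93 = 3990 mg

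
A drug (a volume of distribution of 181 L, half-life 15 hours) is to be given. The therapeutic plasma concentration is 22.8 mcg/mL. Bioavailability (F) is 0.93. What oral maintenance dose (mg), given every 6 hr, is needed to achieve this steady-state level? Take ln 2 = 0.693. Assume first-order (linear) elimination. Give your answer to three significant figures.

CL = 0.693 × Vd / t½ = 0.693 × 181.0 / 15 = 8.362 L/h
D = CL × Css × τ / F = 8.362 × 22.8 × 6 / 0.93 = 1230 mg

1230 mg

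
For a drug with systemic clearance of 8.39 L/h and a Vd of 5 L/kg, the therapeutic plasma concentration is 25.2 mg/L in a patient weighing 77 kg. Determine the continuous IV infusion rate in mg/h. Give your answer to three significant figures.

At steady state, infusion rate equals elimination rate: rate in = CL × Css.
Infusion rate = CL · Css = 8.390 L/h × 25.2 mg/L = 211.4 mg/h

211 mg/h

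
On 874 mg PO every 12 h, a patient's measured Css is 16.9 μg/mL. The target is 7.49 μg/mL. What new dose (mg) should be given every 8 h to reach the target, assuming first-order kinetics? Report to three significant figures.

For first-order elimination, Css ∝ F·D/(CL·τ); F and CL are unchanged, so Css ∝ D/τ.
D₂ = D₁ × (Css,target / Css,current) × (τ₂/τ₁) = 874 × (7.49/16.9) × (8/12) = 258.2 mg

258 mg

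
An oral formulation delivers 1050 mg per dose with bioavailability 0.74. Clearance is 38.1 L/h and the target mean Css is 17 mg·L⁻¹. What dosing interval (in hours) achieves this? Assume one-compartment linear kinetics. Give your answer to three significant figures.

F·D/τ = CL·Css → τ = F·D / (CL·Css).
τ = 0.74 × 1050 / (38.1 × 17) = 1.200 h

1.20 h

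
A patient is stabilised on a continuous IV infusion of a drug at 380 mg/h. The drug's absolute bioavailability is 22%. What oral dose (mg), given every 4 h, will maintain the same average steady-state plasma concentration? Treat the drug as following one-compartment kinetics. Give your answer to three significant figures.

To maintain the same Css, the systemic dosing rate must be unchanged: F·D/τ = infusion rate.
D = rate × τ / F = 380 × 4 / 0.22 = 6909 mg

6910 mg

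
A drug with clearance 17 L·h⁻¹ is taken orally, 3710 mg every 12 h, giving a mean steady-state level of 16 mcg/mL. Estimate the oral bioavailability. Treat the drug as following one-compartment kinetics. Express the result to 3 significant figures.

0.880

F·D/τ = CL·Css at steady state → F = CL·Css·τ / D.
F = 17 × 16 × 12 / 3710 = 0.880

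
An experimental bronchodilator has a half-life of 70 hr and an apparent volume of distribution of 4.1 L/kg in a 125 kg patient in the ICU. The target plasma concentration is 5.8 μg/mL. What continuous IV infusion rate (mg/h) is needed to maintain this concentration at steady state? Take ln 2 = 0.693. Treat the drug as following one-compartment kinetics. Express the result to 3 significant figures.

29.4 mg/h

Total Vd = 4.1 × 125 = 512.5 L
CL = ln 2 · Vd / t½ = 0.693 × 512.5 / 70 = 5.074 L/h
Infusion rate = CL × Css = 5.074 × 5.8 = 29.43 mg/h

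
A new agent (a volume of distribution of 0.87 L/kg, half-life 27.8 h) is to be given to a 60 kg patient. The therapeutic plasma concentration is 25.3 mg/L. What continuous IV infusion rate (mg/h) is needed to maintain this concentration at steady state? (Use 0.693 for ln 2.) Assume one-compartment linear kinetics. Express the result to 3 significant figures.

Vd = 0.87 L/kg × 60 kg = 52.20 L
k = 0.693/27.8 = 0.02493 h⁻¹, so CL = k·Vd = 0.02493 × 52.20 = 1.301 L/h
Infusion rate = CL × Css = 1.301 × 25.3 = 32.92 mg/h

32.9 mg/h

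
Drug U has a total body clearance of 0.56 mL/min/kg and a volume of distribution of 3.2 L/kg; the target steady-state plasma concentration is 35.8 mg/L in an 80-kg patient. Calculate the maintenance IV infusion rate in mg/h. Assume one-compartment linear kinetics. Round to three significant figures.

96.2 mg/h

CL = 0.56 mL/min/kg × 80 kg = 44.80 mL/min = 44.80 × 60/1000 = 2.688 L/h
Infusion rate = CL · Css = 2.688 L/h × 35.8 mg/L = 96.23 mg/h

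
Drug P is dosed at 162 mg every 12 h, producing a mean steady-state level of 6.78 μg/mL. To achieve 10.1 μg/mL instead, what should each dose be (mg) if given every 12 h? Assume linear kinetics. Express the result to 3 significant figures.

For first-order elimination, Css ∝ F·D/(CL·τ); F and CL are unchanged, so Css ∝ D/τ.
D₂ = D₁ × (Css,target / Css,current) = 162 × 10.1/6.78 = 241.3 mg

241 mg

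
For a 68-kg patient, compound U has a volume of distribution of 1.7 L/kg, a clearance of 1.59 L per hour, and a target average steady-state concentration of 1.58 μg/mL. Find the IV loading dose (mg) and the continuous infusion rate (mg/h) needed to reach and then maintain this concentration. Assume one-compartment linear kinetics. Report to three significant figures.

Vd(total) = 68 kg × 1.7 L/kg = 115.6 L
LD = Vd · C_target = 115.6 × 1.58 = 182.6 mg
Infusion rate = 1.590 L/h × 1.58 mg/L = 2.512 mg/h

(a) 183 mg; (b) 2.51 mg/h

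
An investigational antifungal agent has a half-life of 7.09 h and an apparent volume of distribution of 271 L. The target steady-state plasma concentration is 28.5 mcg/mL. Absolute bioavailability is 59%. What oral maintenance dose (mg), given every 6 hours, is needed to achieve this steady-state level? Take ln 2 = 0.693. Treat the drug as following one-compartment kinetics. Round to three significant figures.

CL = 0.693 × Vd / t½ = 0.693 × 271.0 / 7.09 = 26.49 L/h
D = CL × Css × τ / F = 26.49 × 28.5 × 6 / 0.59 = 7678 mg

7680 mg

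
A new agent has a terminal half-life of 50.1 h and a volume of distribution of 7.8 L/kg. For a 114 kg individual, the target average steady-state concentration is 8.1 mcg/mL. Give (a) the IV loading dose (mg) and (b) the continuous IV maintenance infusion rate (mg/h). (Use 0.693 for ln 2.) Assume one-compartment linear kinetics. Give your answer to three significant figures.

(a) 7200 mg; (b) 99.6 mg/h

Vd = 7.8 L/kg × 114 kg = 889.2 L
LD = Vd × C = 889.2 × 8.1 = 7203 mg
CL = 0.693 × Vd / t½ = 0.693 × 889.2 / 50.1 = 12.30 L/h
Infusion rate = CL × Css = 12.30 × 8.1 = 99.63 mg/h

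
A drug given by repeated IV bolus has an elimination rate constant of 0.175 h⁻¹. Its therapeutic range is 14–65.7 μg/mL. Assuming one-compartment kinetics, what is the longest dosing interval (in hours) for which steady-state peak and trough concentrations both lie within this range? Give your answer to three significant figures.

Between IV bolus doses, concentration decays as C = C₀·e^(−kτ), so C_peak/C_trough = e^(kτ).
τ_max = ln(C_peak/C_trough) / k = ln(65.7/14) / 0.1750 = 1.546 / 0.1750 = 8.834 h

8.83 h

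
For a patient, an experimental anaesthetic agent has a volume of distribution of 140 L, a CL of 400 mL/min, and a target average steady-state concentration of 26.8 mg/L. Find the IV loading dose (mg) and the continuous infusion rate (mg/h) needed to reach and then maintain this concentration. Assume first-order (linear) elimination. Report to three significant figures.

LD = Vd · C_target = 140.0 × 26.8 = 3752 mg
CL = 400 mL/min = 400 × 0.06 = 24.00 L/h
Maintenance infusion rate = CL × Css = 24.00 × 26.8 = 643.2 mg/h

(a) 3750 mg; (b) 643 mg/h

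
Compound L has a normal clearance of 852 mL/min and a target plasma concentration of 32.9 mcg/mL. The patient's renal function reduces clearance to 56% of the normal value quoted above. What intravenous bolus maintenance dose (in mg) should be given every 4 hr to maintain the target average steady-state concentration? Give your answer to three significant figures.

CL = 852 mL/min = 852 × 0.06 = 51.12 L/h
Patient clearance = 0.56 × 51.12 = 28.63 L/h
D = CL × Css × τ = 28.63 × 32.9 × 4 = 3768 mg

3770 mg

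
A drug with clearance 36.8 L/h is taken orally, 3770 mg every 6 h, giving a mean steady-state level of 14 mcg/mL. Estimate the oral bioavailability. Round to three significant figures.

F·D/τ = CL·Css at steady state → F = CL·Css·τ / D.
F = 36.8 × 14 × 6 / 3770 = 0.820

0.820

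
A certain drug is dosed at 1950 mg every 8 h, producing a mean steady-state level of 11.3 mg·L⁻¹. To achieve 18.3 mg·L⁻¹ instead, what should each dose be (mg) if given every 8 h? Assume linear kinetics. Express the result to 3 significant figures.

With linear kinetics, Css is proportional to dose rate (D/τ) at fixed clearance.
D₂ = D₁ × (Css,target / Css,current) = 1950 × 18.3/11.3 = 3158 mg

3160 mg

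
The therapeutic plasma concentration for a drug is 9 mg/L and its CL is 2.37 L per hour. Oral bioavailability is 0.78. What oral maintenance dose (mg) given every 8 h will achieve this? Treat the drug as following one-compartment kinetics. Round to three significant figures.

219 mg

At steady state, dose per interval replaces the amount cleared in that interval: F·D/τ = CL·Css.
D = CL × Css × τ / F = 2.370 × 9 × 8 / 0.78 = 218.8 mg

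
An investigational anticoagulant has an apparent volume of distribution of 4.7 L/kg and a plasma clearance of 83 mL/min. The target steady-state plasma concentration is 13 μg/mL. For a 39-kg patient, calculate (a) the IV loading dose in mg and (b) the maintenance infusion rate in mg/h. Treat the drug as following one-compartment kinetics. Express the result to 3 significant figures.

Total Vd = 4.7 × 39 = 183.3 L
LD = Vd · C_target = 183.3 × 13 = 2383 mg
Convert clearance: 83 mL/min × 60 min/h ÷ 1000 mL/L = 4.980 L/h
Infusion rate = 4.980 L/h × 13 mg/L = 64.74 mg/h

(a) 2380 mg; (b) 64.7 mg/h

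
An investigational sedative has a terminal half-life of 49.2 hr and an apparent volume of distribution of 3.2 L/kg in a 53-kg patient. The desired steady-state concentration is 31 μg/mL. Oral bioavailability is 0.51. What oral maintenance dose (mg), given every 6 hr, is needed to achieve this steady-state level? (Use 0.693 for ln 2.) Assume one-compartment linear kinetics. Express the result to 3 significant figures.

871 mg

Vd = 3.2 L/kg × 53 kg = 169.6 L
CL = ln 2 · Vd / t½ = 0.693 × 169.6 / 49.2 = 2.389 L/h
D = CL × Css × τ / F = 2.389 × 31 × 6 / 0.51 = 871.3 mg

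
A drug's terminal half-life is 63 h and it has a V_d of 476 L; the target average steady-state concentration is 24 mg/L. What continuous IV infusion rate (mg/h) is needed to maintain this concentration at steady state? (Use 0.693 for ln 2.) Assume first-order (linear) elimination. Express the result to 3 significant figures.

126 mg/h

k = 0.693/63 = 0.01100 h⁻¹, so CL = k·Vd = 0.01100 × 476.0 = 5.236 L/h
Infusion rate = CL × Css = 5.236 × 24 = 125.7 mg/h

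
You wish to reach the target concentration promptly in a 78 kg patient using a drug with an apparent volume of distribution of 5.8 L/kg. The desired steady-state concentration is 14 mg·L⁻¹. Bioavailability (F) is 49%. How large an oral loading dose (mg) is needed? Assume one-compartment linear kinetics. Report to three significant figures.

Vd(total) = 78 kg × 5.8 L/kg = 452.4 L
The loading dose fills Vd to the target concentration.
LD = Vd × C / F = 452.4 × 14.00 / 0.49 = 12930 mg

12900 mg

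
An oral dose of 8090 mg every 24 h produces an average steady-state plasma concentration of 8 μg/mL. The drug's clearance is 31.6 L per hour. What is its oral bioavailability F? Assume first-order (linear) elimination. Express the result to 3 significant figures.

F·D/τ = CL·Css at steady state → F = CL·Css·τ / D.
F = 31.6 × 8 × 24 / 8090 = 0.750

0.750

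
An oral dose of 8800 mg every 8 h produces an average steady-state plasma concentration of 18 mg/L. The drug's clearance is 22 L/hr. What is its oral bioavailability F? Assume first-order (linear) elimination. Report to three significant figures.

F·D/τ = CL·Css at steady state → F = CL·Css·τ / D.
F = 22 × 18 × 8 / 8800 = 0.360

0.360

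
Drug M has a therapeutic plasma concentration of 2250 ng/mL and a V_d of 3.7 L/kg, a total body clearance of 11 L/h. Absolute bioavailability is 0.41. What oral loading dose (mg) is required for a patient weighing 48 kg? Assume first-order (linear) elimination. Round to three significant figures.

975 mg

Vd(total) = 48 kg × 3.7 L/kg = 177.6 L
C = 2250 ng/mL = 2.250 mg/L
LD = Vd × C / F = 177.6 × 2.250 / 0.41 = 974.6 mg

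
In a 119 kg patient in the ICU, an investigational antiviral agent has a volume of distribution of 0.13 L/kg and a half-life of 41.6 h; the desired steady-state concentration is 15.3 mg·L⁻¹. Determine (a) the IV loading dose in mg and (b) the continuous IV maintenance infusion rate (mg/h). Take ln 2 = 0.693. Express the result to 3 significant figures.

Vd(total) = 119 kg × 0.13 L/kg = 15.47 L
LD = Vd × C = 15.47 × 15.3 = 236.7 mg
CL = 0.693 × Vd / t½ = 0.693 × 15.47 / 41.6 = 0.2577 L/h
Infusion rate = CL × Css = 0.2577 × 15.3 = 3.943 mg/h

(a) 237 mg; (b) 3.94 mg/h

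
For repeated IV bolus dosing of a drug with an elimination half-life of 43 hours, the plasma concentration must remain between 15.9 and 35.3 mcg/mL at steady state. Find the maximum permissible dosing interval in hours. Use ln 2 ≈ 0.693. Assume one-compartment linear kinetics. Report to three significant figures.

49.5 h

k = 0.693 / t½ = 0.693 / 43 = 0.01612 h⁻¹
Between IV bolus doses, concentration decays as C = C₀·e^(−kτ), so C_peak/C_trough = e^(kτ).
τ_max = ln(C_peak/C_trough) / k = ln(35.3/15.9) / 0.01612 = 0.7976 / 0.01612 = 49.48 h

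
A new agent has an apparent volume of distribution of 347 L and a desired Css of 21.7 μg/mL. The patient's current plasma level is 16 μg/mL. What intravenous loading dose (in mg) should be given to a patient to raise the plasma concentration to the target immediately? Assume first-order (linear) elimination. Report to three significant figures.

Concentration deficit ΔC = 21.7 − 16 = 5.700 mg/L
LD = Vd × ΔC = 347.0 × 5.700 = 1978 mg

1980 mg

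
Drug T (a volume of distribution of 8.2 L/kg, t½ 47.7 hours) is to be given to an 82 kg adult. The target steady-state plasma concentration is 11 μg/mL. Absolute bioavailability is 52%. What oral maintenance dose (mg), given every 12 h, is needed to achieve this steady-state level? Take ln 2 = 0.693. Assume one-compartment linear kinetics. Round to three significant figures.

Vd = 8.2 L/kg × 82 kg = 672.4 L
k = 0.693/47.7 = 0.01453 h⁻¹, so CL = k·Vd = 0.01453 × 672.4 = 9.770 L/h
D = CL × Css × τ / F = 9.770 × 11 × 12 / 0.52 = 2480 mg

2480 mg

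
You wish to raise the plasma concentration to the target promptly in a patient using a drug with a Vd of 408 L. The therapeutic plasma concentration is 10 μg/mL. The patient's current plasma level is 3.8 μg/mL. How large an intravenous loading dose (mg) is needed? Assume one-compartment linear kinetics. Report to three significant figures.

The loading dose fills Vd to the target concentration.
Concentration deficit ΔC = 10 − 3.8 = 6.200 mg/L
LD = Vd × ΔC = 408.0 × 6.200 = 2530 mg

2530 mg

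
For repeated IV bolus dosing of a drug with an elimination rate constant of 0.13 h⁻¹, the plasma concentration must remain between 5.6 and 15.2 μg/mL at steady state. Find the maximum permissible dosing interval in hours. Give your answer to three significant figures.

Between IV bolus doses, concentration decays as C = C₀·e^(−kτ), so C_peak/C_trough = e^(kτ).
τ_max = ln(C_peak/C_trough) / k = ln(15.2/5.6) / 0.1300 = 0.9985 / 0.1300 = 7.681 h

7.68 h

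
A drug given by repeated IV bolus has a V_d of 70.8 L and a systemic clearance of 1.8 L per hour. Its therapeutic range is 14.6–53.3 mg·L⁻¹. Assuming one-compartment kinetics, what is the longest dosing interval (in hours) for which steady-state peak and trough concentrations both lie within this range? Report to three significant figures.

k = CL / Vd = 1.800 / 70.80 = 0.02542 h⁻¹
Between IV bolus doses, concentration decays as C = C₀·e^(−kτ), so C_peak/C_trough = e^(kτ).
τ_max = ln(C_peak/C_trough) / k = ln(53.3/14.6) / 0.02542 = 1.295 / 0.02542 = 50.94 h

50.9 h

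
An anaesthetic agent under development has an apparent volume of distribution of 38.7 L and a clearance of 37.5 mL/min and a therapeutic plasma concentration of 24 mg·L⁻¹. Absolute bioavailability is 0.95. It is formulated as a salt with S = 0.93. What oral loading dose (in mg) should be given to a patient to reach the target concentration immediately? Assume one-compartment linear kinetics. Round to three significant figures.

1050 mg

LD = Vd × C / F / S = 38.70 × 24.00 / 0.95 / 0.93 = 1051 mg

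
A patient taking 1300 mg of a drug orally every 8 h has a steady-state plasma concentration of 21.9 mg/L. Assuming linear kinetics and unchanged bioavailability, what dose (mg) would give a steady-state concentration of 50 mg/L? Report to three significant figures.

For first-order elimination, Css ∝ F·D/(CL·τ); F and CL are unchanged, so Css ∝ D/τ.
D₂ = D₁ × (Css,target / Css,current) = 1300 × 50/21.9 = 2968 mg

2970 mg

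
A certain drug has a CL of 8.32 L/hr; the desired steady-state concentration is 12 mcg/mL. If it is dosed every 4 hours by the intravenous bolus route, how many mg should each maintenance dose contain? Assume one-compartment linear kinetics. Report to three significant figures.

399 mg

At steady state, dose per interval replaces the amount cleared in that interval: D/τ = CL·Css.
D = CL × Css × τ = 8.320 × 12 × 4 = 399.4 mg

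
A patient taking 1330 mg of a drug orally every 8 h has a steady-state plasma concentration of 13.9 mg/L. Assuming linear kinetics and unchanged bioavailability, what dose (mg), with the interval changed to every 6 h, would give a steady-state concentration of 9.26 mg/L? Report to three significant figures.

665 mg

For first-order elimination, Css ∝ F·D/(CL·τ); F and CL are unchanged, so Css ∝ D/τ.
D₂ = D₁ × (Css,target / Css,current) × (τ₂/τ₁) = 1330 × (9.26/13.9) × (6/8) = 664.5 mg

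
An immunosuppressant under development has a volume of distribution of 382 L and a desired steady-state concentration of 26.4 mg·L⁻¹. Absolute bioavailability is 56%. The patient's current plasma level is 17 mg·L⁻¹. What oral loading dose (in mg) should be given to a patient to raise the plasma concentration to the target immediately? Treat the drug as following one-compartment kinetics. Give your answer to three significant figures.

6410 mg

Concentration deficit ΔC = 26.4 − 17 = 9.400 mg/L
LD = Vd × ΔC / F = 382.0 × 9.400 / 0.56 = 6412 mg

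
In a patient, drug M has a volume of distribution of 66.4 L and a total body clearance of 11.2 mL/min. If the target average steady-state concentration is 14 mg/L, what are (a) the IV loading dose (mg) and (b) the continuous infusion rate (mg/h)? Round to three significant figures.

(a) 930 mg; (b) 9.41 mg/h

Loading: fill Vd to C_target → 66.40 L × 14 mg/L = 929.6 mg
Convert clearance: 11.2 mL/min × 60 min/h ÷ 1000 mL/L = 0.6720 L/h
Infusion rate = 0.6720 L/h × 14 mg/L = 9.408 mg/h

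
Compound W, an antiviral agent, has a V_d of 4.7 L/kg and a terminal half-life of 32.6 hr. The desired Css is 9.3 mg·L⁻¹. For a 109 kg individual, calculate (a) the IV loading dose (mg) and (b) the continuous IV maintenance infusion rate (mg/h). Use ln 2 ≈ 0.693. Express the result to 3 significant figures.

(a) 4760 mg; (b) 101 mg/h

Vd(total) = 109 kg × 4.7 L/kg = 512.3 L
LD = Vd × C = 512.3 × 9.3 = 4764 mg
CL = 0.693 × Vd / t½ = 0.693 × 512.3 / 32.6 = 10.89 L/h
Infusion rate = CL × Css = 10.89 × 9.3 = 101.3 mg/h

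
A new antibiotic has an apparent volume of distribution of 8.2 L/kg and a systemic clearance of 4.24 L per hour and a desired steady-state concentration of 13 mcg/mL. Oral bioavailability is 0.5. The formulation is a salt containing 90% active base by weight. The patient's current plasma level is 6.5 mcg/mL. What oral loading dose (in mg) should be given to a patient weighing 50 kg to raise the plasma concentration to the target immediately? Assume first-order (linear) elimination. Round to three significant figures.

5920 mg

Vd = 8.2 L/kg × 50 kg = 410.0 L
The loading dose fills Vd to the target concentration; clearance is irrelevant here.
Concentration deficit ΔC = 13 − 6.5 = 6.500 mg/L
LD = Vd × ΔC / F / S = 410.0 × 6.500 / 0.5 / 0.9 = 5922 mg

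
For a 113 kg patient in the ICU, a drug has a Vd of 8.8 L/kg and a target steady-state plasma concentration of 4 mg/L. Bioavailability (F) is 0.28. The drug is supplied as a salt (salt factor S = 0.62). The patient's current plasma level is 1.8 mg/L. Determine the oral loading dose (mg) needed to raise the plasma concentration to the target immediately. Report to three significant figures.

Total Vd = 8.8 × 113 = 994.4 L
Concentration deficit ΔC = 4 − 1.8 = 2.200 mg/L
LD = Vd × ΔC / F / S = 994.4 × 2.200 / 0.28 / 0.62 = 12600 mg

12600 mg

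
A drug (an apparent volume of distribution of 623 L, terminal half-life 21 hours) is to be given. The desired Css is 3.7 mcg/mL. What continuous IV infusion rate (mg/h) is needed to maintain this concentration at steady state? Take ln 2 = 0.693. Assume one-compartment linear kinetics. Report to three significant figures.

k = 0.693/21 = 0.03300 h⁻¹, so CL = k·Vd = 0.03300 × 623.0 = 20.56 L/h
Infusion rate = CL × Css = 20.56 × 3.7 = 76.07 mg/h

76.1 mg/h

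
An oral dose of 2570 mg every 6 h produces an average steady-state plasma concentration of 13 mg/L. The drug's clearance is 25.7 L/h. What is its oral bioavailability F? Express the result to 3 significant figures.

F·D/τ = CL·Css at steady state → F = CL·Css·τ / D.
F = 25.7 × 13 × 6 / 2570 = 0.780

0.780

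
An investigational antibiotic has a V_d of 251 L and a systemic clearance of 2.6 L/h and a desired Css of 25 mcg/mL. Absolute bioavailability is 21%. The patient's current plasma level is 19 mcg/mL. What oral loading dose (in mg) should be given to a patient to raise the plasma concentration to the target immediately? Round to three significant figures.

7170 mg

The loading dose fills Vd to the target concentration; clearance is irrelevant here.
Concentration deficit ΔC = 25 − 19 = 6.000 mg/L
LD = Vd × ΔC / F = 251.0 × 6.000 / 0.21 = 7171 mg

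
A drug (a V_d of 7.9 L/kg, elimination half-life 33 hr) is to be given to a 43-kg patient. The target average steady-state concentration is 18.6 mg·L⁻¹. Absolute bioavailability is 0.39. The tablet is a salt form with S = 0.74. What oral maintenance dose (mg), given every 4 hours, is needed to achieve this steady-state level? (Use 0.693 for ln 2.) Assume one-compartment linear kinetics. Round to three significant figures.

Vd(total) = 43 kg × 7.9 L/kg = 339.7 L
k = 0.693/33 = 0.02100 h⁻¹, so CL = k·Vd = 0.02100 × 339.7 = 7.134 L/h
D = CL × Css × τ / F / S = 7.134 × 18.6 × 4 / 0.39 / 0.74 = 1839 mg

1840 mg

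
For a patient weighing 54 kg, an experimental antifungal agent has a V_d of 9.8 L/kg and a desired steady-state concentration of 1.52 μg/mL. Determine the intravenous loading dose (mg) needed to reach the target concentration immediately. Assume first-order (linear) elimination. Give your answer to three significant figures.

804 mg

Total Vd = 9.8 × 54 = 529.2 L
LD = Vd × C = 529.2 × 1.520 = 804.4 mg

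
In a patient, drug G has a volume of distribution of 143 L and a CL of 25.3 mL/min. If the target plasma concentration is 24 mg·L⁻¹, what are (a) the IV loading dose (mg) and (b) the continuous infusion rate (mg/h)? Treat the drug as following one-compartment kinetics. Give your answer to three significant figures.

(a) 3430 mg; (b) 36.4 mg/h

LD = Vd · C_target = 143.0 × 24 = 3432 mg
Convert clearance: 25.3 mL/min × 60 min/h ÷ 1000 mL/L = 1.518 L/h
Maintenance: replace elimination → rate = CL × Css = 1.518 × 24 = 36.43 mg/h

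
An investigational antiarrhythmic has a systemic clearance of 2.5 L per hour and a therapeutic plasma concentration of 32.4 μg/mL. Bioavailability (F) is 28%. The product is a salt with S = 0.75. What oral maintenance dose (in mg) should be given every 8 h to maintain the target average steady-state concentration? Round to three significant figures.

At steady state, dose per interval replaces the amount cleared in that interval: F·S·D/τ = CL·Css.
D = CL × Css × τ / F / S = 2.500 × 32.4 × 8 / 0.28 / 0.75 = 3086 mg

3090 mg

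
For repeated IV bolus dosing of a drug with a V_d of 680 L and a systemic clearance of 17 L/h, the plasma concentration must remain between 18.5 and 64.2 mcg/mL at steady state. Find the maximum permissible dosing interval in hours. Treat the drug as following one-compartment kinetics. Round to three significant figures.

49.8 h

k = CL / Vd = 17.00 / 680.0 = 0.02500 h⁻¹
Between IV bolus doses, concentration decays as C = C₀·e^(−kτ), so C_peak/C_trough = e^(kτ).
τ_max = ln(C_peak/C_trough) / k = ln(64.2/18.5) / 0.02500 = 1.244 / 0.02500 = 49.76 h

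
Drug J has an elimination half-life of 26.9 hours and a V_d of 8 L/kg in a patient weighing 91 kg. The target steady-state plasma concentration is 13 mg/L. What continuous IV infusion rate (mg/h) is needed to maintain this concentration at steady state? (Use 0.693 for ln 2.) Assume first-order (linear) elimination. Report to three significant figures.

244 mg/h

Vd = 8 L/kg × 91 kg = 728.0 L
CL = 0.693 × Vd / t½ = 0.693 × 728.0 / 26.9 = 18.75 L/h
Infusion rate = CL × Css = 18.75 × 13 = 243.8 mg/h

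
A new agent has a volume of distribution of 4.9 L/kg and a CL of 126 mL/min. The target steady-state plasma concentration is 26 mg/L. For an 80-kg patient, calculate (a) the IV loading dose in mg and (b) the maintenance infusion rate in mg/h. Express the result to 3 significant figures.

(a) 10200 mg; (b) 197 mg/h

Vd(total) = 80 kg × 4.9 L/kg = 392.0 L
Loading: fill Vd to C_target → 392.0 L × 26 mg/L = 10190 mg
CL = 126 mL/min = 126 × 0.06 = 7.560 L/h
Maintenance: replace elimination → rate = CL × Css = 7.560 × 26 = 196.6 mg/h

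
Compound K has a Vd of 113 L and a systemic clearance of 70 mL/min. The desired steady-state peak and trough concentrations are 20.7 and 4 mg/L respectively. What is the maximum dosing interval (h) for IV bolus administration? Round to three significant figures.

CL = 70 mL/min = 70 × 0.06 = 4.200 L/h
k = CL / Vd = 4.200 / 113.0 = 0.03717 h⁻¹
Between IV bolus doses, concentration decays as C = C₀·e^(−kτ), so C_peak/C_trough = e^(kτ).
τ_max = ln(C_peak/C_trough) / k = ln(20.7/4) / 0.03717 = 1.644 / 0.03717 = 44.23 h

44.2 h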